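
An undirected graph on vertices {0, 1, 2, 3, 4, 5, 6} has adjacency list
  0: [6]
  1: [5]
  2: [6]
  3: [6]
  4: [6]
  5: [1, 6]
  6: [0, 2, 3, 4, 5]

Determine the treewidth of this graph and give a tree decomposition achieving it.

Treewidth 1.
One such decomposition:
Bags: B1 = {4, 6}  B2 = {5, 6}  B3 = {2, 6}  B4 = {3, 6}  B5 = {0, 6}  B6 = {1, 5}
Tree: B1–B2, B2–B3, B1–B4, B1–B5, B2–B6

The largest bag has 2 vertices, giving width 1; this decomposition certifies tw(G) ≤ 1. Since G has at least one edge (e.g. 6–4), it is not an edgeless graph, so tw(G) ≥ 1. Hence tw(G) = 1 exactly.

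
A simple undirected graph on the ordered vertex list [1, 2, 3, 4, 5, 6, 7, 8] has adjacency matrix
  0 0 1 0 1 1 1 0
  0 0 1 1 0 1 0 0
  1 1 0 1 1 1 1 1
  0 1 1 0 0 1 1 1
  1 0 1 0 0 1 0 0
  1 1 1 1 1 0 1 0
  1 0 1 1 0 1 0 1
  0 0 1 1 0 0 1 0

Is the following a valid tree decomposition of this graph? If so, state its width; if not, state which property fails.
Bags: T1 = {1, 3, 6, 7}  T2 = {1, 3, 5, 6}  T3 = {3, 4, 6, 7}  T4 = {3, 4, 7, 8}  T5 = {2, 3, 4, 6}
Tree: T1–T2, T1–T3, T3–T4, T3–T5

Yes; width 3.

Vertex coverage: the bags together contain {1, 2, 3, 4, 5, 6, 7, 8}, the full vertex set. Edge coverage: each edge of G has both endpoints in at least one bag. Running intersection: for every vertex, the bags containing it form a connected subtree. All three properties hold, so this is a valid tree decomposition of width max|bag| − 1 = 3, and hence tw(G) ≤ 3.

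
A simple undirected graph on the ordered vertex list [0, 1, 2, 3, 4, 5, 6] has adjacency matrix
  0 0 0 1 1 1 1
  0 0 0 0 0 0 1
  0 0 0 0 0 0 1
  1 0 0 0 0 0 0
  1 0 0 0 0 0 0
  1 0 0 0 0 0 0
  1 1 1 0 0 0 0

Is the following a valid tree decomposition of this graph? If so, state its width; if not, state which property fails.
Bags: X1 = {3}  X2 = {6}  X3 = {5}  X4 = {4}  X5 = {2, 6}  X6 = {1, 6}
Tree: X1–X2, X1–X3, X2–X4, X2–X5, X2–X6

No — vertex 0 appears in no bag.

A tree decomposition must satisfy three properties: every vertex lies in some bag; for every edge, both endpoints lie together in some bag; and for every vertex, the bags containing it form a connected subtree. Here vertex 0 appears in no bag, so the decomposition is invalid.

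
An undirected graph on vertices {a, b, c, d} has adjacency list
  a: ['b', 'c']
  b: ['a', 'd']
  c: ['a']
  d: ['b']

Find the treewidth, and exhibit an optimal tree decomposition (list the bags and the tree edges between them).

The largest bag has 2 vertices, giving width 1; this decomposition certifies tw(G) ≤ 1. Since G has at least one edge (e.g. d–b), it is not an edgeless graph, so tw(G) ≥ 1. Combining the bounds, tw(G) = 1.

Treewidth 1.
One such decomposition:
Bags: B1 = {b, d}  B2 = {a, b}  B3 = {a, c}
Tree: B1–B2, B2–B3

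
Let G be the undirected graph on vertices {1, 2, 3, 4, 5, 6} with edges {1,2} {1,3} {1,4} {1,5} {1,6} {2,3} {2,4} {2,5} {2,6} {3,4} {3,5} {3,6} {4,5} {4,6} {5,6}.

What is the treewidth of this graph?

A width-5 tree decomposition is:
Bags: B1 = {1, 2, 3, 4, 5, 6}
Tree: (single bag)
With just one bag of size 6, the width is 6 − 1 = 5, so tw(G) ≤ 5. Conversely, {1, 2, 3, 4, 5, 6} is a clique of size 6, and the vertices of any clique must share a bag in every tree decomposition; so some bag has ≥ 6 vertices and tw(G) ≥ 5. Combining the bounds, tw(G) = 5.

5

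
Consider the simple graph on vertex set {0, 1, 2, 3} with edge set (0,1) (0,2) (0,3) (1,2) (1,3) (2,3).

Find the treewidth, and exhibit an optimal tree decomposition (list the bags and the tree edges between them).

Treewidth 3.
One optimal decomposition is:
Bags: B1 = {0, 1, 2, 3}
Tree: (single bag)

With just one bag of size 4, the width is 4 − 1 = 3, so tw(G) ≤ 3. Conversely, {0, 1, 2, 3} is a clique of size 4, and the vertices of any clique must share a bag in every tree decomposition; so some bag has ≥ 4 vertices and tw(G) ≥ 3. The upper and lower bounds meet at 3, so that is the treewidth.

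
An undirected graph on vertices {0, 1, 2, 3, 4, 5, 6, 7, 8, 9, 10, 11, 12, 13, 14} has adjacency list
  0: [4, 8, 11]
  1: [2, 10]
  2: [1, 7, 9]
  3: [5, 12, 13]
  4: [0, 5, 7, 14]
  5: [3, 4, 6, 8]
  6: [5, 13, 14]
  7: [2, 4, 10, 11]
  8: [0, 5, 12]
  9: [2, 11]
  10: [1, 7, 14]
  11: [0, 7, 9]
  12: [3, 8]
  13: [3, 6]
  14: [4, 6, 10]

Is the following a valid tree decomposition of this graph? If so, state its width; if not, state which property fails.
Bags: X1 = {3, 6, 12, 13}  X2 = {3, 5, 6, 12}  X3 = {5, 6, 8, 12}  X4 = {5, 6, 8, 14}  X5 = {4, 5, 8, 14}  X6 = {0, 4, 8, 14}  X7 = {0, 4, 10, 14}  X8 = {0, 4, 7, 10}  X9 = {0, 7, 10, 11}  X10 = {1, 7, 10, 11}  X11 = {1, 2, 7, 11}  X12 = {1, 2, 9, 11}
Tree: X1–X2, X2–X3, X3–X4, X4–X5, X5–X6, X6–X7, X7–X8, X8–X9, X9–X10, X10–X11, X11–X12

Checking the three conditions: (i) the bags cover all of {0, 1, 2, 3, 4, 5, 6, 7, 8, 9, 10, 11, 12, 13, 14}; (ii) for each edge, some bag contains both endpoints; (iii) the bags containing any fixed vertex form a subtree. All hold, so the decomposition is valid with width 4 − 1 = 3.

Yes; width 3.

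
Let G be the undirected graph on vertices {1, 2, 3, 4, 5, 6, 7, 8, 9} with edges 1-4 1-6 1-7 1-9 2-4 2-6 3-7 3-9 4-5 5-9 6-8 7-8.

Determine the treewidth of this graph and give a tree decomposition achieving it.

The largest bag has 4 vertices, giving width 3; this decomposition certifies tw(G) ≤ 3. For the lower bound: the 4 vertex sets {3,5,9}, {4}, {1}, {2,6,7,8} are disjoint, each induces a connected subgraph, and every pair is joined by at least one edge of G. Contracting each set to a single vertex therefore yields K_{4} as a minor, and since treewidth is minor-monotone, tw(G) ≥ tw(K_{4}) = 3. Combining the bounds, tw(G) = 3.

Treewidth 3.
Bags: B1 = {3, 4, 5, 9}  B2 = {1, 3, 4, 9}  B3 = {1, 3, 4, 7}  B4 = {1, 2, 4, 7}  B5 = {1, 2, 6, 7}  B6 = {2, 6, 7, 8}
Tree: B1–B2, B2–B3, B3–B4, B4–B5, B5–B6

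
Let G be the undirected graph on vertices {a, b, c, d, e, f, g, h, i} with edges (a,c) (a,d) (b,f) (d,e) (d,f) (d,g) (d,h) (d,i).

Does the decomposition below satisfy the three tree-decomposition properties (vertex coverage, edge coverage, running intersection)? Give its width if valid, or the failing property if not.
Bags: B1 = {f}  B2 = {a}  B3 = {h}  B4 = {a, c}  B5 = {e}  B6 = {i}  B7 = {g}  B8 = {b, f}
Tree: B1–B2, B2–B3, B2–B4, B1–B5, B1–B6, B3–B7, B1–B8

No — vertex d appears in no bag.

A tree decomposition must satisfy three properties: every vertex lies in some bag; for every edge, both endpoints lie together in some bag; and for every vertex, the bags containing it form a connected subtree. Here vertex d appears in no bag, so the decomposition is invalid.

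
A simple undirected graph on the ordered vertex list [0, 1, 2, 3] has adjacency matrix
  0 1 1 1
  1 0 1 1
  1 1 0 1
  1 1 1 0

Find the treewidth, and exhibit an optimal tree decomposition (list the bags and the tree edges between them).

With just one bag of size 4, the width is 4 − 1 = 3, so tw(G) ≤ 3. Conversely, {0, 1, 2, 3} is a clique of size 4, and the vertices of any clique must share a bag in every tree decomposition; so some bag has ≥ 4 vertices and tw(G) ≥ 3. The upper and lower bounds meet at 3, so that is the treewidth.

Treewidth 3.
Bags: B1 = {0, 1, 2, 3}
Tree: (single bag)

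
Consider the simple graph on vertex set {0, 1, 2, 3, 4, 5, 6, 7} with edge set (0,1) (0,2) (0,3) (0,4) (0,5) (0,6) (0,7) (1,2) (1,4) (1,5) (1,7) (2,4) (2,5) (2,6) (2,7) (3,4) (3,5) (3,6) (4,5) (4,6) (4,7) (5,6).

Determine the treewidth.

A width-4 tree decomposition is:
Bags: B1 = {0, 1, 2, 4, 5}  B2 = {0, 1, 2, 4, 7}  B3 = {0, 2, 4, 5, 6}  B4 = {0, 3, 4, 5, 6}
Tree: B1–B2, B1–B3, B3–B4
The largest bag has 5 vertices, giving width 4; this decomposition certifies tw(G) ≤ 4. On the other hand G contains the 5-clique {0, 1, 2, 4, 5}. A clique must lie in a single bag of any decomposition, so no decomposition can have width below 4. Combining the bounds, tw(G) = 4.

4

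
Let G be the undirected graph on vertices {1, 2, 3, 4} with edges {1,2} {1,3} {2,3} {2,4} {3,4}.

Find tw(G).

A width-2 tree decomposition is:
Bags: B1 = {1, 2, 3}  B2 = {2, 3, 4}
Tree: B1–B2
Each bag holds 3 vertices, so the decomposition has width 2, which upper-bounds the treewidth. On the other hand G contains the 3-clique {1, 2, 3}. A clique must lie in a single bag of any decomposition, so no decomposition can have width below 2. The upper and lower bounds meet at 2, so that is the treewidth.

2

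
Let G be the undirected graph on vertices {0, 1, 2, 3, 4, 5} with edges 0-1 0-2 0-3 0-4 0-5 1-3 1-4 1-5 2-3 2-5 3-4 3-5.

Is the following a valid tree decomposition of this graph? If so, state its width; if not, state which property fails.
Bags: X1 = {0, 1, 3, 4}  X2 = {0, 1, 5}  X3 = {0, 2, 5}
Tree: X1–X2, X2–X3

A tree decomposition must satisfy three properties: every vertex lies in some bag; for every edge, both endpoints lie together in some bag; and for every vertex, the bags containing it form a connected subtree. Here edge (3,5) lies in no bag, so the decomposition is invalid.

No — edge (3,5) lies in no bag.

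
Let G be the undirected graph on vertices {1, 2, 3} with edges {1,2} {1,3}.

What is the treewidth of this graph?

1

A width-1 tree decomposition is:
Bags: B1 = {1, 3}  B2 = {1, 2}
Tree: B1–B2
The largest bag has 2 vertices, giving width 1; this decomposition certifies tw(G) ≤ 1. Any graph with an edge has treewidth ≥ 1, and G has the edge 3–1. Hence tw(G) = 1 exactly.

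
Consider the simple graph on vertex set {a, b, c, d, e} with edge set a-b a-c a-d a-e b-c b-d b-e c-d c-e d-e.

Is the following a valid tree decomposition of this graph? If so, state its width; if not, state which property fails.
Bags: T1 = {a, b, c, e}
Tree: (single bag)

No — vertex d appears in no bag.

A tree decomposition must satisfy three properties: every vertex lies in some bag; for every edge, both endpoints lie together in some bag; and for every vertex, the bags containing it form a connected subtree. Here vertex d appears in no bag, so the decomposition is invalid.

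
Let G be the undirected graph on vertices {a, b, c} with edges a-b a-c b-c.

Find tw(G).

A width-2 tree decomposition is:
Bags: B1 = {a, b, c}
Tree: (single bag)
A single bag containing all 3 vertices is trivially a valid decomposition of width 2. Conversely, {a, b, c} is a clique of size 3, and the vertices of any clique must share a bag in every tree decomposition; so some bag has ≥ 3 vertices and tw(G) ≥ 2. The upper and lower bounds meet at 2, so that is the treewidth.

2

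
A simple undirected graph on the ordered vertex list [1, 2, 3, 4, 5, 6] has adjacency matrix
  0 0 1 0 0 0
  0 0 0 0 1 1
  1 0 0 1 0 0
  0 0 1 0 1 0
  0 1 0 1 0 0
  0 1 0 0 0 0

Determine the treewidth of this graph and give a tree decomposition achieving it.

Treewidth 1.
One such decomposition:
Bags: B1 = {1, 3}  B2 = {3, 4}  B3 = {4, 5}  B4 = {2, 5}  B5 = {2, 6}
Tree: B1–B2, B2–B3, B3–B4, B4–B5

Every bag has size at most 2, so the width is 2 − 1 = 1 and tw(G) ≤ 1. G has an edge, so its treewidth is at least 1. Hence tw(G) = 1 exactly.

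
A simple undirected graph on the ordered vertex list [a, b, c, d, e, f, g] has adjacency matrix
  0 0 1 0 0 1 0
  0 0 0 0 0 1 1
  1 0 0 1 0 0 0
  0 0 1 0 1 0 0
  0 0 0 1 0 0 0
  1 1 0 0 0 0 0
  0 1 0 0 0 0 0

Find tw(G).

A width-1 tree decomposition is:
Bags: B1 = {b, g}  B2 = {b, f}  B3 = {a, f}  B4 = {a, c}  B5 = {c, d}  B6 = {d, e}
Tree: B1–B2, B2–B3, B3–B4, B4–B5, B5–B6
The largest bag has 2 vertices, giving width 1; this decomposition certifies tw(G) ≤ 1. Any graph with an edge has treewidth ≥ 1, and G has the edge g–b. Hence tw(G) = 1 exactly.

1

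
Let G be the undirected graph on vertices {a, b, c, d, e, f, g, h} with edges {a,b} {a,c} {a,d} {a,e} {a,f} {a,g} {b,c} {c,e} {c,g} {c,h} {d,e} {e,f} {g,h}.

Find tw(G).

A width-2 tree decomposition is:
Bags: B1 = {a, d, e}  B2 = {a, e, f}  B3 = {a, c, e}  B4 = {a, b, c}  B5 = {a, c, g}  B6 = {c, g, h}
Tree: B1–B2, B1–B3, B3–B4, B4–B5, B5–B6
Every bag has size at most 3, so the width is 3 − 1 = 2 and tw(G) ≤ 2. Conversely, {c, g, h} is a clique of size 3, and the vertices of any clique must share a bag in every tree decomposition; so some bag has ≥ 3 vertices and tw(G) ≥ 2. Hence tw(G) = 2 exactly.

2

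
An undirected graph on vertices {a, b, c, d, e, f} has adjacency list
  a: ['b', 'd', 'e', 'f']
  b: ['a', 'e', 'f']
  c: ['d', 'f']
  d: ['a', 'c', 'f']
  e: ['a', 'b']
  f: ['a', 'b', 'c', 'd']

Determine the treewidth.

A width-2 tree decomposition is:
Bags: B1 = {a, d, f}  B2 = {c, d, f}  B3 = {a, b, f}  B4 = {a, b, e}
Tree: B1–B2, B1–B3, B3–B4
Every bag has size at most 3, so the width is 3 − 1 = 2 and tw(G) ≤ 2. For the lower bound, the 3 vertices {a, b, e} are pairwise adjacent, and any tree decomposition puts a clique entirely inside one bag — forcing width ≥ 2. Hence tw(G) = 2 exactly.

2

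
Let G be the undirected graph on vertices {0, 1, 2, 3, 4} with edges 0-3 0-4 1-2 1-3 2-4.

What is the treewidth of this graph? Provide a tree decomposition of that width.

The largest bag has 3 vertices, giving width 2; this decomposition certifies tw(G) ≤ 2. For the lower bound, G contains the cycle 0–3–1–2–4–0, so G is not a forest; only forests have treewidth ≤ 1, hence tw(G) ≥ 2. Therefore the treewidth is 2.

Treewidth 2.
Bags: B1 = {0, 1, 3}  B2 = {0, 1, 2}  B3 = {0, 2, 4}
Tree: B1–B2, B2–B3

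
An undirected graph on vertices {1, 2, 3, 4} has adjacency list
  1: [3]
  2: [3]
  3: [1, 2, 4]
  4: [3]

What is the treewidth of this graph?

A width-1 tree decomposition is:
Bags: B1 = {2, 3}  B2 = {3, 4}  B3 = {1, 3}
Tree: B1–B2, B1–B3
Every bag has size at most 2, so the width is 2 − 1 = 1 and tw(G) ≤ 1. Since G has at least one edge (e.g. 3–2), it is not an edgeless graph, so tw(G) ≥ 1. Therefore the treewidth is 1.

1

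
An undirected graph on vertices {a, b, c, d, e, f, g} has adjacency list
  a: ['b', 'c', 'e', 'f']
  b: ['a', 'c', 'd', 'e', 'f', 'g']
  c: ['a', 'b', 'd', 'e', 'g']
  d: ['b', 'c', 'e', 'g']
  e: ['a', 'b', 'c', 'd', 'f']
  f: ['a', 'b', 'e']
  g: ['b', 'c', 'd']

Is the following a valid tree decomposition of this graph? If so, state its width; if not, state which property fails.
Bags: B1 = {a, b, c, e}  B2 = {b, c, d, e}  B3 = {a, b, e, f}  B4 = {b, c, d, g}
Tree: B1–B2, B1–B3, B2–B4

Every vertex of G appears in some bag (union = {a, b, c, d, e, f, g}); every edge is covered by a bag; and for each vertex v the set of bags containing v is connected in the bag tree. The decomposition is therefore valid. The largest bag has 4 vertices, so the width is 3.

Yes; width 3.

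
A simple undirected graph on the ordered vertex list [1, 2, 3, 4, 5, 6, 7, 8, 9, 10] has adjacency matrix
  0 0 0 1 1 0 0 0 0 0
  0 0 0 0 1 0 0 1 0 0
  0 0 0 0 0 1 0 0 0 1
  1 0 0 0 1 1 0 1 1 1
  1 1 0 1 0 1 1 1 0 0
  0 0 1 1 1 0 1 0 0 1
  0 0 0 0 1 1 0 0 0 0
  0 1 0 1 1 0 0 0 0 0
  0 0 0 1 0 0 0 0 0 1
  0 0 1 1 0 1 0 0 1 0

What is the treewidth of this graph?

2

A width-2 tree decomposition is:
Bags: B1 = {4, 5, 6}  B2 = {4, 6, 10}  B3 = {4, 9, 10}  B4 = {1, 4, 5}  B5 = {4, 5, 8}  B6 = {3, 6, 10}  B7 = {5, 6, 7}  B8 = {2, 5, 8}
Tree: B1–B2, B2–B3, B1–B4, B1–B5, B2–B6, B1–B7, B5–B8
The largest bag has 3 vertices, giving width 2; this decomposition certifies tw(G) ≤ 2. For the lower bound, the 3 vertices {2, 5, 8} are pairwise adjacent, and any tree decomposition puts a clique entirely inside one bag — forcing width ≥ 2. Combining the bounds, tw(G) = 2.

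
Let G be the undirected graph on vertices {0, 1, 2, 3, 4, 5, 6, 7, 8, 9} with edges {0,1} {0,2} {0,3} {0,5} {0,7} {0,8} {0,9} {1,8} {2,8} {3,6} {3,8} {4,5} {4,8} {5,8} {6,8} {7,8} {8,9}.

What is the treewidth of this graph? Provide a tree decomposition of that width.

Each bag holds 3 vertices, so the decomposition has width 2, which upper-bounds the treewidth. For the lower bound, the 3 vertices {0, 1, 8} are pairwise adjacent, and any tree decomposition puts a clique entirely inside one bag — forcing width ≥ 2. Combining the bounds, tw(G) = 2.

Treewidth 2.
One optimal decomposition is:
Bags: B1 = {3, 6, 8}  B2 = {0, 3, 8}  B3 = {0, 7, 8}  B4 = {0, 5, 8}  B5 = {4, 5, 8}  B6 = {0, 1, 8}  B7 = {0, 8, 9}  B8 = {0, 2, 8}
Tree: B1–B2, B2–B3, B2–B4, B4–B5, B2–B6, B2–B7, B6–B8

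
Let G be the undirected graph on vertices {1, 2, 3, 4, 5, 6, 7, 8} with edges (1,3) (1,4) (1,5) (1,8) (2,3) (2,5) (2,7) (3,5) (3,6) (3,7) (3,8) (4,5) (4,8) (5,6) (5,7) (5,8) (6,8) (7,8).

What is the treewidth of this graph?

3

A width-3 tree decomposition is:
Bags: B1 = {3, 5, 7, 8}  B2 = {1, 3, 5, 8}  B3 = {3, 5, 6, 8}  B4 = {1, 4, 5, 8}  B5 = {2, 3, 5, 7}
Tree: B1–B2, B1–B3, B2–B4, B1–B5
Every bag has size at most 4, so the width is 4 − 1 = 3 and tw(G) ≤ 3. For the lower bound, the 4 vertices {1, 3, 5, 8} are pairwise adjacent, and any tree decomposition puts a clique entirely inside one bag — forcing width ≥ 3. Hence tw(G) = 3 exactly.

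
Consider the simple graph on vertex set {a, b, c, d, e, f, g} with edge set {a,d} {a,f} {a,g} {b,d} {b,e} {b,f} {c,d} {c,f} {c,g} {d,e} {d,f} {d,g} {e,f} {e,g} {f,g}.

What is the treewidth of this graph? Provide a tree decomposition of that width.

Treewidth 3.
Bags: B1 = {a, d, f, g}  B2 = {d, e, f, g}  B3 = {b, d, e, f}  B4 = {c, d, f, g}
Tree: B1–B2, B2–B3, B2–B4

Each bag holds 4 vertices, so the decomposition has width 3, which upper-bounds the treewidth. On the other hand G contains the 4-clique {d, e, f, g}. A clique must lie in a single bag of any decomposition, so no decomposition can have width below 3. Combining the bounds, tw(G) = 3.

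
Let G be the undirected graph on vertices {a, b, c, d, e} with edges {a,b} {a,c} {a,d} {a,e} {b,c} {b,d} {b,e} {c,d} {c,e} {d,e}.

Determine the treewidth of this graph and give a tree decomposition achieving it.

With just one bag of size 5, the width is 5 − 1 = 4, so tw(G) ≤ 4. On the other hand G contains the 5-clique {a, b, c, d, e}. A clique must lie in a single bag of any decomposition, so no decomposition can have width below 4. The upper and lower bounds meet at 4, so that is the treewidth.

Treewidth 4.
Bags: B1 = {a, b, c, d, e}
Tree: (single bag)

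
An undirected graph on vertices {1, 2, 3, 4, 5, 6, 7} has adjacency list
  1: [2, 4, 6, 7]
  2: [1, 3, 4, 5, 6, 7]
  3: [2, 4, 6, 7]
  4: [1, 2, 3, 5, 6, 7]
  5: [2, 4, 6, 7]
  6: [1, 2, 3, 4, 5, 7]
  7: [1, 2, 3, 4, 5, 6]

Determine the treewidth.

A width-4 tree decomposition is:
Bags: B1 = {2, 4, 5, 6, 7}  B2 = {1, 2, 4, 6, 7}  B3 = {2, 3, 4, 6, 7}
Tree: B1–B2, B2–B3
Every bag has size at most 5, so the width is 5 − 1 = 4 and tw(G) ≤ 4. Conversely, {1, 2, 4, 6, 7} is a clique of size 5, and the vertices of any clique must share a bag in every tree decomposition; so some bag has ≥ 5 vertices and tw(G) ≥ 4. Therefore the treewidth is 4.

4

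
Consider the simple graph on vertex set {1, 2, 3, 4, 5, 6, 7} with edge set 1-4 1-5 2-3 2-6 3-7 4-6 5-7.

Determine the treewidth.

A width-2 tree decomposition is:
Bags: B1 = {2, 3, 7}  B2 = {2, 6, 7}  B3 = {4, 6, 7}  B4 = {1, 4, 7}  B5 = {1, 5, 7}
Tree: B1–B2, B2–B3, B3–B4, B4–B5
Every bag has size at most 3, so the width is 3 − 1 = 2 and tw(G) ≤ 2. The edges 7–3–2–6–4–1–5–7 form a cycle, so G is not a tree and its treewidth is at least 2. The upper and lower bounds meet at 2, so that is the treewidth.

2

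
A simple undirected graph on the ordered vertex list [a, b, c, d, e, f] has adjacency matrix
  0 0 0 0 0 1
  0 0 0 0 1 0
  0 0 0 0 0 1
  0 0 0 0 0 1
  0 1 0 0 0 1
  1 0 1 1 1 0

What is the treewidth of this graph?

A width-1 tree decomposition is:
Bags: B1 = {e, f}  B2 = {c, f}  B3 = {b, e}  B4 = {d, f}  B5 = {a, f}
Tree: B1–B2, B1–B3, B1–B4, B2–B5
The largest bag has 2 vertices, giving width 1; this decomposition certifies tw(G) ≤ 1. G has an edge, so its treewidth is at least 1. Hence tw(G) = 1 exactly.

1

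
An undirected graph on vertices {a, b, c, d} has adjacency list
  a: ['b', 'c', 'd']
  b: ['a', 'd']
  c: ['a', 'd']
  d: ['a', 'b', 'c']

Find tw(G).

2

A width-2 tree decomposition is:
Bags: B1 = {a, b, d}  B2 = {a, c, d}
Tree: B1–B2
Each bag holds 3 vertices, so the decomposition has width 2, which upper-bounds the treewidth. Conversely, {a, c, d} is a clique of size 3, and the vertices of any clique must share a bag in every tree decomposition; so some bag has ≥ 3 vertices and tw(G) ≥ 2. Hence tw(G) = 2 exactly.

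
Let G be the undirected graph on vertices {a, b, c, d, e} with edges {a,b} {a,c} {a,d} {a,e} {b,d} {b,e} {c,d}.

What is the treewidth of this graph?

2

A width-2 tree decomposition is:
Bags: B1 = {a, c, d}  B2 = {a, b, d}  B3 = {a, b, e}
Tree: B1–B2, B2–B3
The largest bag has 3 vertices, giving width 2; this decomposition certifies tw(G) ≤ 2. On the other hand G contains the 3-clique {a, c, d}. A clique must lie in a single bag of any decomposition, so no decomposition can have width below 2. Hence tw(G) = 2 exactly.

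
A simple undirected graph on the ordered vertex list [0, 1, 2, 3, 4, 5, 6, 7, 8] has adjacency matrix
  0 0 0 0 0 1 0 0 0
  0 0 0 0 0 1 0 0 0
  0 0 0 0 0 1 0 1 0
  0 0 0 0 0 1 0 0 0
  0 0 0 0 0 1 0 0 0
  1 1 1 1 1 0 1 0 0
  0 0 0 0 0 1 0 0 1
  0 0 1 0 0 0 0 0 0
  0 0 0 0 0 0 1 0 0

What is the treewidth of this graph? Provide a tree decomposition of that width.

Each bag holds 2 vertices, so the decomposition has width 1, which upper-bounds the treewidth. Any graph with an edge has treewidth ≥ 1, and G has the edge 4–5. The upper and lower bounds meet at 1, so that is the treewidth.

Treewidth 1.
One such decomposition:
Bags: B1 = {4, 5}  B2 = {3, 5}  B3 = {1, 5}  B4 = {0, 5}  B5 = {5, 6}  B6 = {2, 5}  B7 = {2, 7}  B8 = {6, 8}
Tree: B1–B2, B1–B3, B3–B4, B4–B5, B1–B6, B6–B7, B5–B8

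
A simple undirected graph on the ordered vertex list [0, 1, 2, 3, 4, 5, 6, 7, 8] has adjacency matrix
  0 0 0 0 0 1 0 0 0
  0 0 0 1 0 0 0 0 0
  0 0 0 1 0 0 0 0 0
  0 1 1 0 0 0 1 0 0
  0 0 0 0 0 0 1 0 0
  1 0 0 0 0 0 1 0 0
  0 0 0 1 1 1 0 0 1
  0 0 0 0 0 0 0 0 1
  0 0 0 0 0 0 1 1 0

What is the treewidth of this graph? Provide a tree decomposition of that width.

Treewidth 1.
Bags: B1 = {3, 6}  B2 = {5, 6}  B3 = {6, 8}  B4 = {2, 3}  B5 = {4, 6}  B6 = {0, 5}  B7 = {7, 8}  B8 = {1, 3}
Tree: B1–B2, B1–B3, B1–B4, B3–B5, B2–B6, B3–B7, B4–B8

Each bag holds 2 vertices, so the decomposition has width 1, which upper-bounds the treewidth. Any graph with an edge has treewidth ≥ 1, and G has the edge 3–6. Therefore the treewidth is 1.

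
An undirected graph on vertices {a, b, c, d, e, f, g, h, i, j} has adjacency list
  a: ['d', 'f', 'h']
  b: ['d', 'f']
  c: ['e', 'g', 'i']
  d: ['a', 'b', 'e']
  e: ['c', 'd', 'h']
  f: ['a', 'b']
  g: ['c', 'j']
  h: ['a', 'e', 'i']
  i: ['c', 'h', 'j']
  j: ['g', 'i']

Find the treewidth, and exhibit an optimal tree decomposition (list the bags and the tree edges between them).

Treewidth 2.
Bags: B1 = {c, g, j}  B2 = {c, i, j}  B3 = {c, e, i}  B4 = {e, h, i}  B5 = {d, e, h}  B6 = {a, d, h}  B7 = {a, b, d}  B8 = {a, b, f}
Tree: B1–B2, B2–B3, B3–B4, B4–B5, B5–B6, B6–B7, B7–B8

The largest bag has 3 vertices, giving width 2; this decomposition certifies tw(G) ≤ 2. For the lower bound, G contains the cycle g–j–i–c–g, so G is not a forest; only forests have treewidth ≤ 1, hence tw(G) ≥ 2. Therefore the treewidth is 2.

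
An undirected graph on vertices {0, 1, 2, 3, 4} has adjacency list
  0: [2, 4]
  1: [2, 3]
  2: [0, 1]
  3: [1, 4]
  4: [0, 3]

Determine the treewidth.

A width-2 tree decomposition is:
Bags: B1 = {0, 3, 4}  B2 = {0, 2, 3}  B3 = {1, 2, 3}
Tree: B1–B2, B2–B3
Every bag has size at most 3, so the width is 3 − 1 = 2 and tw(G) ≤ 2. The edges 3–4–0–2–1–3 form a cycle, so G is not a tree and its treewidth is at least 2. Combining the bounds, tw(G) = 2.

2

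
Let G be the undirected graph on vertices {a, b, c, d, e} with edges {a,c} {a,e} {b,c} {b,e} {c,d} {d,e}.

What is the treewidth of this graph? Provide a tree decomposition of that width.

Treewidth 2.
Bags: B1 = {b, c, e}  B2 = {c, d, e}  B3 = {a, c, e}
Tree: B1–B2, B2–B3

The largest bag has 3 vertices, giving width 2; this decomposition certifies tw(G) ≤ 2. Since b–e–d–c–b is a cycle in G, G is not acyclic. Forests are exactly the graphs of treewidth ≤ 1, so tw(G) ≥ 2. Combining the bounds, tw(G) = 2.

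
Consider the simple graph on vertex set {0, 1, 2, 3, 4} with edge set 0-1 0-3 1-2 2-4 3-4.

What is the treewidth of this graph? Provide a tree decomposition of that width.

Treewidth 2.
Bags: B1 = {0, 1, 3}  B2 = {1, 2, 3}  B3 = {2, 3, 4}
Tree: B1–B2, B2–B3

The largest bag has 3 vertices, giving width 2; this decomposition certifies tw(G) ≤ 2. Since 3–0–1–2–4–3 is a cycle in G, G is not acyclic. Forests are exactly the graphs of treewidth ≤ 1, so tw(G) ≥ 2. Hence tw(G) = 2 exactly.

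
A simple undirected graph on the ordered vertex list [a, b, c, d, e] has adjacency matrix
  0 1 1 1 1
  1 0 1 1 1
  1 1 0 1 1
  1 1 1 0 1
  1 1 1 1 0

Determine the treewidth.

4

A width-4 tree decomposition is:
Bags: B1 = {a, b, c, d, e}
Tree: (single bag)
With just one bag of size 5, the width is 5 − 1 = 4, so tw(G) ≤ 4. Conversely, {a, b, c, d, e} is a clique of size 5, and the vertices of any clique must share a bag in every tree decomposition; so some bag has ≥ 5 vertices and tw(G) ≥ 4. Therefore the treewidth is 4.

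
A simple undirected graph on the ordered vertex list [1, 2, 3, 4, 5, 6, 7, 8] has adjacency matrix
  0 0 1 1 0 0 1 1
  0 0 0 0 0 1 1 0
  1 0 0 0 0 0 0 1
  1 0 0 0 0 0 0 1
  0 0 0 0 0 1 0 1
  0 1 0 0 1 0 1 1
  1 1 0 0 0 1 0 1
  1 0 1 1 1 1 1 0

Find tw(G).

2

A width-2 tree decomposition is:
Bags: B1 = {1, 3, 8}  B2 = {1, 7, 8}  B3 = {6, 7, 8}  B4 = {2, 6, 7}  B5 = {5, 6, 8}  B6 = {1, 4, 8}
Tree: B1–B2, B2–B3, B3–B4, B3–B5, B1–B6
Each bag holds 3 vertices, so the decomposition has width 2, which upper-bounds the treewidth. For the lower bound, the 3 vertices {1, 3, 8} are pairwise adjacent, and any tree decomposition puts a clique entirely inside one bag — forcing width ≥ 2. Therefore the treewidth is 2.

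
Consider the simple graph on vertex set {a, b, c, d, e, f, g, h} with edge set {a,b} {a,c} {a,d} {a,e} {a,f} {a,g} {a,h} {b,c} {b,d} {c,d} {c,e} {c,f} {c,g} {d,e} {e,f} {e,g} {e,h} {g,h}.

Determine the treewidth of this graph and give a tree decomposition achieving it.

The largest bag has 4 vertices, giving width 3; this decomposition certifies tw(G) ≤ 3. On the other hand G contains the 4-clique {a, e, g, h}. A clique must lie in a single bag of any decomposition, so no decomposition can have width below 3. Hence tw(G) = 3 exactly.

Treewidth 3.
Bags: B1 = {a, c, e, g}  B2 = {a, c, e, f}  B3 = {a, c, d, e}  B4 = {a, e, g, h}  B5 = {a, b, c, d}
Tree: B1–B2, B1–B3, B1–B4, B3–B5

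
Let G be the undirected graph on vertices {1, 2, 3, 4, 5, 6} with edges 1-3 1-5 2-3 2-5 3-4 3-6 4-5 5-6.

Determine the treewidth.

2

A width-2 tree decomposition is:
Bags: B1 = {3, 4, 5}  B2 = {2, 3, 5}  B3 = {3, 5, 6}  B4 = {1, 3, 5}
Tree: B1–B2, B2–B3, B3–B4
Every bag has size at most 3, so the width is 3 − 1 = 2 and tw(G) ≤ 2. The edges 4–3–2–5–4 form a cycle, so G is not a tree and its treewidth is at least 2. Combining the bounds, tw(G) = 2.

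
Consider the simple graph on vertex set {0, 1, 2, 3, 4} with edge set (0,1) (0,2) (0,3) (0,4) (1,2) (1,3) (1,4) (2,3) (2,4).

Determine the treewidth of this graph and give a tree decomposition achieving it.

Every bag has size at most 4, so the width is 4 − 1 = 3 and tw(G) ≤ 3. Conversely, {0, 1, 2, 3} is a clique of size 4, and the vertices of any clique must share a bag in every tree decomposition; so some bag has ≥ 4 vertices and tw(G) ≥ 3. Combining the bounds, tw(G) = 3.

Treewidth 3.
One optimal decomposition is:
Bags: B1 = {0, 1, 2, 4}  B2 = {0, 1, 2, 3}
Tree: B1–B2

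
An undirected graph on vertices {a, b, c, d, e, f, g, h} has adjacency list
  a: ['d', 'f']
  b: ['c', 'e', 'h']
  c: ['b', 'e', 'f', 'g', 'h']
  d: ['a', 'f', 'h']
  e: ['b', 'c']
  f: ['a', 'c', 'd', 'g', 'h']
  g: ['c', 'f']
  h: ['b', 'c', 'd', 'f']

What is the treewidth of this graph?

A width-2 tree decomposition is:
Bags: B1 = {c, f, h}  B2 = {d, f, h}  B3 = {b, c, h}  B4 = {b, c, e}  B5 = {a, d, f}  B6 = {c, f, g}
Tree: B1–B2, B1–B3, B3–B4, B2–B5, B1–B6
Each bag holds 3 vertices, so the decomposition has width 2, which upper-bounds the treewidth. Conversely, {b, c, e} is a clique of size 3, and the vertices of any clique must share a bag in every tree decomposition; so some bag has ≥ 3 vertices and tw(G) ≥ 2. Therefore the treewidth is 2.

2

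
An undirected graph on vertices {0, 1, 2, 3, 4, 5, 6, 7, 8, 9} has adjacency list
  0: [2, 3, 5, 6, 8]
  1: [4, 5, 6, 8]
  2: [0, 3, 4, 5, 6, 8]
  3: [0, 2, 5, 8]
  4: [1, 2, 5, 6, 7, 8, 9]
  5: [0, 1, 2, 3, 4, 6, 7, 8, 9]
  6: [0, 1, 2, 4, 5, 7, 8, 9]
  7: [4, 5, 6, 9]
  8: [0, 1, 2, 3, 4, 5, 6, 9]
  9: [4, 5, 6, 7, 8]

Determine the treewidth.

A width-4 tree decomposition is:
Bags: B1 = {2, 4, 5, 6, 8}  B2 = {4, 5, 6, 8, 9}  B3 = {1, 4, 5, 6, 8}  B4 = {0, 2, 5, 6, 8}  B5 = {4, 5, 6, 7, 9}  B6 = {0, 2, 3, 5, 8}
Tree: B1–B2, B2–B3, B1–B4, B2–B5, B4–B6
The largest bag has 5 vertices, giving width 4; this decomposition certifies tw(G) ≤ 4. Conversely, {0, 2, 3, 5, 8} is a clique of size 5, and the vertices of any clique must share a bag in every tree decomposition; so some bag has ≥ 5 vertices and tw(G) ≥ 4. The upper and lower bounds meet at 4, so that is the treewidth.

4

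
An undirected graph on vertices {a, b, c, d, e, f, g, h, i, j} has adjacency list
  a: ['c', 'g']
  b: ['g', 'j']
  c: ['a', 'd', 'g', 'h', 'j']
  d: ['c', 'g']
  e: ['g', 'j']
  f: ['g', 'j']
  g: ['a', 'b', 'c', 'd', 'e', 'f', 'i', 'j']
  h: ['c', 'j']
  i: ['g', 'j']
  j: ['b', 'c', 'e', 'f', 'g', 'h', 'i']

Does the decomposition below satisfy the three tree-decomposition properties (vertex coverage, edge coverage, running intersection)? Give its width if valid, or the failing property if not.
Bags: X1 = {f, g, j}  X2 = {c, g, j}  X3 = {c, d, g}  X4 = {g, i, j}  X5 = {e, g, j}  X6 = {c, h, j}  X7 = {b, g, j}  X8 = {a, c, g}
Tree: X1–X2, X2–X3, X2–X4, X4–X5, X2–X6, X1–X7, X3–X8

Yes; width 2.

Vertex coverage: the bags together contain {a, b, c, d, e, f, g, h, i, j}, the full vertex set. Edge coverage: each edge of G has both endpoints in at least one bag. Running intersection: for every vertex, the bags containing it form a connected subtree. All three properties hold, so this is a valid tree decomposition of width max|bag| − 1 = 2, and hence tw(G) ≤ 2.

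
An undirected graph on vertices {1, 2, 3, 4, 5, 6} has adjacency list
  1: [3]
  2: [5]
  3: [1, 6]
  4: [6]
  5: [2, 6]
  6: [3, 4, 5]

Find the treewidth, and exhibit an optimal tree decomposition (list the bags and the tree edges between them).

Treewidth 1.
One optimal decomposition is:
Bags: B1 = {4, 6}  B2 = {5, 6}  B3 = {3, 6}  B4 = {1, 3}  B5 = {2, 5}
Tree: B1–B2, B2–B3, B3–B4, B2–B5

The largest bag has 2 vertices, giving width 1; this decomposition certifies tw(G) ≤ 1. Since G has at least one edge (e.g. 6–4), it is not an edgeless graph, so tw(G) ≥ 1. Therefore the treewidth is 1.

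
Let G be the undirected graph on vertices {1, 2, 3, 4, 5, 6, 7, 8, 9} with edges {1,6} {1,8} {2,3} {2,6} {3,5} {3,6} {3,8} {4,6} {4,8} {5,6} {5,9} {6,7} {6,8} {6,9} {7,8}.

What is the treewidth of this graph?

2

A width-2 tree decomposition is:
Bags: B1 = {4, 6, 8}  B2 = {3, 6, 8}  B3 = {3, 5, 6}  B4 = {1, 6, 8}  B5 = {2, 3, 6}  B6 = {6, 7, 8}  B7 = {5, 6, 9}
Tree: B1–B2, B2–B3, B2–B4, B3–B5, B4–B6, B3–B7
The largest bag has 3 vertices, giving width 2; this decomposition certifies tw(G) ≤ 2. On the other hand G contains the 3-clique {1, 6, 8}. A clique must lie in a single bag of any decomposition, so no decomposition can have width below 2. Therefore the treewidth is 2.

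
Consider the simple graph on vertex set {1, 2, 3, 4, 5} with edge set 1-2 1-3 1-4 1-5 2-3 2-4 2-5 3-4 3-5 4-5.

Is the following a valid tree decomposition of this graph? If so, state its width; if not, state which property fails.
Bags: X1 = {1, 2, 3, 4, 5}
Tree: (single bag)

Vertex coverage: the bags together contain {1, 2, 3, 4, 5}, the full vertex set. Edge coverage: each edge of G has both endpoints in at least one bag. Running intersection: for every vertex, the bags containing it form a connected subtree. All three properties hold, so this is a valid tree decomposition of width max|bag| − 1 = 4, and hence tw(G) ≤ 4.

Yes; width 4.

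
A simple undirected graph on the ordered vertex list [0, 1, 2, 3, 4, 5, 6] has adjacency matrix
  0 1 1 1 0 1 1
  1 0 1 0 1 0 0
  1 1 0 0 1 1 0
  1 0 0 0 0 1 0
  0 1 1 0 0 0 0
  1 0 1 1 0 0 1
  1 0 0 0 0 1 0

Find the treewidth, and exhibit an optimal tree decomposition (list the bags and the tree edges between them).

Every bag has size at most 3, so the width is 3 − 1 = 2 and tw(G) ≤ 2. Conversely, {0, 1, 2} is a clique of size 3, and the vertices of any clique must share a bag in every tree decomposition; so some bag has ≥ 3 vertices and tw(G) ≥ 2. Therefore the treewidth is 2.

Treewidth 2.
Bags: B1 = {0, 2, 5}  B2 = {0, 1, 2}  B3 = {0, 5, 6}  B4 = {0, 3, 5}  B5 = {1, 2, 4}
Tree: B1–B2, B1–B3, B3–B4, B2–B5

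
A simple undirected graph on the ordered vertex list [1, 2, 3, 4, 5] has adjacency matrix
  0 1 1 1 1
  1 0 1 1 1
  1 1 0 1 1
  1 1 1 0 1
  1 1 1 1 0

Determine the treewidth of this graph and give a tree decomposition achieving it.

Treewidth 4.
Bags: B1 = {1, 2, 3, 4, 5}
Tree: (single bag)

A single bag containing all 5 vertices is trivially a valid decomposition of width 4. On the other hand G contains the 5-clique {1, 2, 3, 4, 5}. A clique must lie in a single bag of any decomposition, so no decomposition can have width below 4. Combining the bounds, tw(G) = 4.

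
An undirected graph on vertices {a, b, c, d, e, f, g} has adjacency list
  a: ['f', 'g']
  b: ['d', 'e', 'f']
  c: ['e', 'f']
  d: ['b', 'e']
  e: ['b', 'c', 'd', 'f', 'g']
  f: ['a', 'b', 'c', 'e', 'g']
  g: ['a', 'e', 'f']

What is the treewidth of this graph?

A width-2 tree decomposition is:
Bags: B1 = {e, f, g}  B2 = {c, e, f}  B3 = {a, f, g}  B4 = {b, e, f}  B5 = {b, d, e}
Tree: B1–B2, B1–B3, B1–B4, B4–B5
Each bag holds 3 vertices, so the decomposition has width 2, which upper-bounds the treewidth. For the lower bound, the 3 vertices {b, d, e} are pairwise adjacent, and any tree decomposition puts a clique entirely inside one bag — forcing width ≥ 2. Therefore the treewidth is 2.

2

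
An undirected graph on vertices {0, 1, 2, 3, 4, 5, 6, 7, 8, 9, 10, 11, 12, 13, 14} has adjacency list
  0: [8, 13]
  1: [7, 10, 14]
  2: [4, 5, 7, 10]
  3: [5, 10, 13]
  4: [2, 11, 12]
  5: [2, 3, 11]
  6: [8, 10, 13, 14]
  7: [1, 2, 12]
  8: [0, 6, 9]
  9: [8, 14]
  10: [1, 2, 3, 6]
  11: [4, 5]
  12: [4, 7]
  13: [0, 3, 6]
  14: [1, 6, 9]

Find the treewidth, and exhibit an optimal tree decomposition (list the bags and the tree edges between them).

Treewidth 3.
One optimal decomposition is:
Bags: B1 = {0, 8, 9, 13}  B2 = {6, 8, 9, 13}  B3 = {6, 9, 13, 14}  B4 = {3, 6, 13, 14}  B5 = {3, 6, 10, 14}  B6 = {1, 3, 10, 14}  B7 = {1, 3, 5, 10}  B8 = {1, 2, 5, 10}  B9 = {1, 2, 5, 7}  B10 = {2, 5, 7, 11}  B11 = {2, 4, 7, 11}  B12 = {4, 7, 11, 12}
Tree: B1–B2, B2–B3, B3–B4, B4–B5, B5–B6, B6–B7, B7–B8, B8–B9, B9–B10, B10–B11, B11–B12

The largest bag has 4 vertices, giving width 3; this decomposition certifies tw(G) ≤ 3. For the lower bound: the 4 vertex sets {0,8,9}, {13}, {6}, {1,3,10,14} are disjoint, each induces a connected subgraph, and every pair is joined by at least one edge of G. Contracting each set to a single vertex therefore yields K_{4} as a minor, and since treewidth is minor-monotone, tw(G) ≥ tw(K_{4}) = 3. Therefore the treewidth is 3.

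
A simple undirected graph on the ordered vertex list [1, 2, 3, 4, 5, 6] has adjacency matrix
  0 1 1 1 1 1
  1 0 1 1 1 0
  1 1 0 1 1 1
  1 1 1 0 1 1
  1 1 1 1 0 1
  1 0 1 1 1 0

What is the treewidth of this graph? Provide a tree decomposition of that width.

Treewidth 4.
One such decomposition:
Bags: B1 = {1, 2, 3, 4, 5}  B2 = {1, 3, 4, 5, 6}
Tree: B1–B2

The largest bag has 5 vertices, giving width 4; this decomposition certifies tw(G) ≤ 4. On the other hand G contains the 5-clique {1, 2, 3, 4, 5}. A clique must lie in a single bag of any decomposition, so no decomposition can have width below 4. Therefore the treewidth is 4.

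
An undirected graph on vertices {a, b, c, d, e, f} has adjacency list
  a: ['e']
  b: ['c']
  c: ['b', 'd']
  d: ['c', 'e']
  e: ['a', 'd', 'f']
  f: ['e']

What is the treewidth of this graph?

1

A width-1 tree decomposition is:
Bags: B1 = {e, f}  B2 = {d, e}  B3 = {c, d}  B4 = {a, e}  B5 = {b, c}
Tree: B1–B2, B2–B3, B2–B4, B3–B5
Each bag holds 2 vertices, so the decomposition has width 1, which upper-bounds the treewidth. Since G has at least one edge (e.g. e–f), it is not an edgeless graph, so tw(G) ≥ 1. Hence tw(G) = 1 exactly.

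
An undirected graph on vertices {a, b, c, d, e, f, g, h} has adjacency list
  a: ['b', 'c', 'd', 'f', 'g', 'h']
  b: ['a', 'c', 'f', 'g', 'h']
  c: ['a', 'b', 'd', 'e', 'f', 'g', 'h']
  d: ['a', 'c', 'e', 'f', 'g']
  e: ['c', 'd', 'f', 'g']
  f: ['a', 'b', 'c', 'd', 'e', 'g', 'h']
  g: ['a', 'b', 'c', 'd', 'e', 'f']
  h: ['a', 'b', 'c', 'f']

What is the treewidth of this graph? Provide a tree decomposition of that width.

Treewidth 4.
One such decomposition:
Bags: B1 = {a, b, c, f, g}  B2 = {a, c, d, f, g}  B3 = {a, b, c, f, h}  B4 = {c, d, e, f, g}
Tree: B1–B2, B1–B3, B2–B4

Every bag has size at most 5, so the width is 5 − 1 = 4 and tw(G) ≤ 4. On the other hand G contains the 5-clique {c, d, e, f, g}. A clique must lie in a single bag of any decomposition, so no decomposition can have width below 4. Therefore the treewidth is 4.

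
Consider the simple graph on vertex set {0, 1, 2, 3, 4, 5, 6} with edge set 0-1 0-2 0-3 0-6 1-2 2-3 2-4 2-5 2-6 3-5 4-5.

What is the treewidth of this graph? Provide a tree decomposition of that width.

Treewidth 2.
One such decomposition:
Bags: B1 = {0, 1, 2}  B2 = {0, 2, 3}  B3 = {2, 3, 5}  B4 = {2, 4, 5}  B5 = {0, 2, 6}
Tree: B1–B2, B2–B3, B3–B4, B1–B5

Each bag holds 3 vertices, so the decomposition has width 2, which upper-bounds the treewidth. On the other hand G contains the 3-clique {0, 1, 2}. A clique must lie in a single bag of any decomposition, so no decomposition can have width below 2. Therefore the treewidth is 2.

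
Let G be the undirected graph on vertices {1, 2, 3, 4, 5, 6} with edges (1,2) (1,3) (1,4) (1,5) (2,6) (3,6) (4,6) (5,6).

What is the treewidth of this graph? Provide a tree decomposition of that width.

Each bag holds 3 vertices, so the decomposition has width 2, which upper-bounds the treewidth. The edges 3–6–4–1–3 form a cycle, so G is not a tree and its treewidth is at least 2. Therefore the treewidth is 2.

Treewidth 2.
Bags: B1 = {1, 3, 6}  B2 = {1, 4, 6}  B3 = {1, 2, 6}  B4 = {1, 5, 6}
Tree: B1–B2, B2–B3, B3–B4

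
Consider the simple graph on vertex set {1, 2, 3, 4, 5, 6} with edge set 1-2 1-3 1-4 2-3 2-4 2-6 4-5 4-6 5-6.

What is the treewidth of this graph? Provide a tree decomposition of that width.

Every bag has size at most 3, so the width is 3 − 1 = 2 and tw(G) ≤ 2. On the other hand G contains the 3-clique {1, 2, 3}. A clique must lie in a single bag of any decomposition, so no decomposition can have width below 2. The upper and lower bounds meet at 2, so that is the treewidth.

Treewidth 2.
Bags: B1 = {1, 2, 4}  B2 = {2, 4, 6}  B3 = {4, 5, 6}  B4 = {1, 2, 3}
Tree: B1–B2, B2–B3, B1–B4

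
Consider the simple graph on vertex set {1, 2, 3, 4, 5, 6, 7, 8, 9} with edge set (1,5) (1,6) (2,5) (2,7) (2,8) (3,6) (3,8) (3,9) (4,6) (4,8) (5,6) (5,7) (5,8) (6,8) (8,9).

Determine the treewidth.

2

A width-2 tree decomposition is:
Bags: B1 = {1, 5, 6}  B2 = {5, 6, 8}  B3 = {4, 6, 8}  B4 = {2, 5, 8}  B5 = {2, 5, 7}  B6 = {3, 6, 8}  B7 = {3, 8, 9}
Tree: B1–B2, B2–B3, B2–B4, B4–B5, B3–B6, B6–B7
Each bag holds 3 vertices, so the decomposition has width 2, which upper-bounds the treewidth. On the other hand G contains the 3-clique {3, 8, 9}. A clique must lie in a single bag of any decomposition, so no decomposition can have width below 2. Therefore the treewidth is 2.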